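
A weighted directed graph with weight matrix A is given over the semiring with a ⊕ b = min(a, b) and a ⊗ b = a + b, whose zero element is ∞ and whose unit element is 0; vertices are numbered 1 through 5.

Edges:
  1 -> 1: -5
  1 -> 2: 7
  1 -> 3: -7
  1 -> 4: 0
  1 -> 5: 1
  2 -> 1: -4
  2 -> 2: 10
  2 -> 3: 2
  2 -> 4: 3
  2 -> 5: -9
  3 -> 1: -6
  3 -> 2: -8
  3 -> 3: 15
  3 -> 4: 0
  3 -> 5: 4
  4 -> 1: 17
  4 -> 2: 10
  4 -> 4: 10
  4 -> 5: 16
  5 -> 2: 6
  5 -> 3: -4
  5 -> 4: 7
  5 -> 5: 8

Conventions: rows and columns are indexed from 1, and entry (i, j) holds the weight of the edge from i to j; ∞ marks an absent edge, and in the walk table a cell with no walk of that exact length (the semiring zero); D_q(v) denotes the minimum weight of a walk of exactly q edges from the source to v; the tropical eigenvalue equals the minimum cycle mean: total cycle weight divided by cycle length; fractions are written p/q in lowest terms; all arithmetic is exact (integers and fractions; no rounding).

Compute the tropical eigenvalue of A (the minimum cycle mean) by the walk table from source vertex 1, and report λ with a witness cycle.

q=0: [0, ∞, ∞, ∞, ∞]
q=1: [-5, 7, -7, 0, 1]
q=2: [-13, -15, -12, -7, -4]
q=3: [-19, -20, -20, -13, -24]
q=4: [-26, -28, -28, -20, -29]
q=5: [-34, -36, -33, -28, -37]
Optimal cycle mean attained by: cycle 2->5->3->2, total (-9) + (-4) + (-8), length 3.
Answer: λ = -7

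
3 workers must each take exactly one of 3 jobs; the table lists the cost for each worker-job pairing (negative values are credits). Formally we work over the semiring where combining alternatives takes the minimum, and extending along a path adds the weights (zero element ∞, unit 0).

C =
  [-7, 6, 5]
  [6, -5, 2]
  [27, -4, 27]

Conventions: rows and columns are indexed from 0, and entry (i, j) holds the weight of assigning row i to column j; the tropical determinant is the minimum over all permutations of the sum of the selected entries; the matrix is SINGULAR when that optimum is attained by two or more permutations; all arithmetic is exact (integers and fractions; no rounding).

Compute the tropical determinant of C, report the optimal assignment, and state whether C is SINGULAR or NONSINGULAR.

σ = (0, 1, 2): (-7) + (-5) + 27 = 15
σ = (0, 2, 1): (-7) + 2 + (-4) = -9
σ = (1, 0, 2): 6 + 6 + 27 = 39
σ = (1, 2, 0): 6 + 2 + 27 = 35
σ = (2, 0, 1): 5 + 6 + (-4) = 7
σ = (2, 1, 0): 5 + (-5) + 27 = 27
Optimal value attained by: σ = (0, 2, 1).
Answer: det⊕(C) = -9; verdict: NONSINGULAR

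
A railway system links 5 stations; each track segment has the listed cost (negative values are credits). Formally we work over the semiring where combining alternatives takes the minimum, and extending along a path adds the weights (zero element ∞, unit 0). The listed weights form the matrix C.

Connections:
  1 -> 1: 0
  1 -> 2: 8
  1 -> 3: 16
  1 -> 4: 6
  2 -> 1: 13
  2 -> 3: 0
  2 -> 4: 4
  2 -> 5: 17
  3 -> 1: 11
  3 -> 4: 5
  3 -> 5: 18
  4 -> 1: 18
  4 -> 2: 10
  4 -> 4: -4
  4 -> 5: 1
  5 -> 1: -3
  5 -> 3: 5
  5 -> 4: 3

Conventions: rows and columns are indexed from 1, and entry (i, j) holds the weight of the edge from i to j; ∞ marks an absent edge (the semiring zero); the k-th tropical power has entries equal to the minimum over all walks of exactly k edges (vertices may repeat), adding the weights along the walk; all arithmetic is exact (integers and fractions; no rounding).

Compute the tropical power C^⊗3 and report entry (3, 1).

C^⊗2:
  [0, 8, 8, 2, 7]
  [11, 14, 22, 0, 5]
  [11, 15, 23, 1, 6]
  [-2, 6, 6, -8, -3]
  [-3, 5, 13, -1, 4]
C^⊗3:
  [0, 8, 8, -2, 3]
  [2, 10, 10, -4, 1]
  [3, 11, 11, -3, 2]
  [-6, 2, 2, -12, -7]
  [-3, 5, 5, -5, 0]
Key observation: the optimum is the walk 3->4->5->1, with weight 5 + 1 + (-3) = 3.
Optimal value attained by: walk 3->4->5->1.
Answer: (C^⊗3)[3][1] = 3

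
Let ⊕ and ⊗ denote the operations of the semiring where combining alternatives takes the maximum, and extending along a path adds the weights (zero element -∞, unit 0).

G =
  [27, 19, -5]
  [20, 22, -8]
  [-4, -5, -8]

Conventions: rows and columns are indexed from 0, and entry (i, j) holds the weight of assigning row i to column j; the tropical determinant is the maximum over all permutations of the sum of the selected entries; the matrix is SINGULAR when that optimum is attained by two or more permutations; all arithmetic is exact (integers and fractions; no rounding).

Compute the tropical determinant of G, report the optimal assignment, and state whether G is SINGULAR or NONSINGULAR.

σ = (0, 1, 2): 27 + 22 + (-8) = 41
σ = (0, 2, 1): 27 + (-8) + (-5) = 14
σ = (1, 0, 2): 19 + 20 + (-8) = 31
σ = (1, 2, 0): 19 + (-8) + (-4) = 7
σ = (2, 0, 1): (-5) + 20 + (-5) = 10
σ = (2, 1, 0): (-5) + 22 + (-4) = 13
Optimal value attained by: σ = (0, 1, 2).
Answer: det⊕(G) = 41; verdict: NONSINGULAR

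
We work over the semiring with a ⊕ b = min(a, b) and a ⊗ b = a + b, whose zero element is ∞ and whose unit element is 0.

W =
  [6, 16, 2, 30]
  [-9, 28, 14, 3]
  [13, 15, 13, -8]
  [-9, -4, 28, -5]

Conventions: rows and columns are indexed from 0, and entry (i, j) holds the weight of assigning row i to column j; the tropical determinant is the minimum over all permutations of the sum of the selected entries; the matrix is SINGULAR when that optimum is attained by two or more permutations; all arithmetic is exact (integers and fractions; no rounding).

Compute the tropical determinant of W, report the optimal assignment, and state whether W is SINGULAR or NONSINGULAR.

σ = (0, 1, 2, 3): 6 + 28 + 13 + (-5) = 42
σ = (0, 1, 3, 2): 6 + 28 + (-8) + 28 = 54
σ = (0, 2, 1, 3): 6 + 14 + 15 + (-5) = 30
σ = (0, 2, 3, 1): 6 + 14 + (-8) + (-4) = 8
σ = (0, 3, 1, 2): 6 + 3 + 15 + 28 = 52
σ = (0, 3, 2, 1): 6 + 3 + 13 + (-4) = 18
σ = (1, 0, 2, 3): 16 + (-9) + 13 + (-5) = 15
σ = (1, 0, 3, 2): 16 + (-9) + (-8) + 28 = 27
σ = (1, 2, 0, 3): 16 + 14 + 13 + (-5) = 38
σ = (1, 2, 3, 0): 16 + 14 + (-8) + (-9) = 13
σ = (1, 3, 0, 2): 16 + 3 + 13 + 28 = 60
σ = (1, 3, 2, 0): 16 + 3 + 13 + (-9) = 23
σ = (2, 0, 1, 3): 2 + (-9) + 15 + (-5) = 3
σ = (2, 0, 3, 1): 2 + (-9) + (-8) + (-4) = -19
σ = (2, 1, 0, 3): 2 + 28 + 13 + (-5) = 38
σ = (2, 1, 3, 0): 2 + 28 + (-8) + (-9) = 13
σ = (2, 3, 0, 1): 2 + 3 + 13 + (-4) = 14
σ = (2, 3, 1, 0): 2 + 3 + 15 + (-9) = 11
σ = (3, 0, 1, 2): 30 + (-9) + 15 + 28 = 64
σ = (3, 0, 2, 1): 30 + (-9) + 13 + (-4) = 30
σ = (3, 1, 0, 2): 30 + 28 + 13 + 28 = 99
σ = (3, 1, 2, 0): 30 + 28 + 13 + (-9) = 62
σ = (3, 2, 0, 1): 30 + 14 + 13 + (-4) = 53
σ = (3, 2, 1, 0): 30 + 14 + 15 + (-9) = 50
Optimal value attained by: σ = (2, 0, 3, 1).
Answer: det⊕(W) = -19; verdict: NONSINGULAR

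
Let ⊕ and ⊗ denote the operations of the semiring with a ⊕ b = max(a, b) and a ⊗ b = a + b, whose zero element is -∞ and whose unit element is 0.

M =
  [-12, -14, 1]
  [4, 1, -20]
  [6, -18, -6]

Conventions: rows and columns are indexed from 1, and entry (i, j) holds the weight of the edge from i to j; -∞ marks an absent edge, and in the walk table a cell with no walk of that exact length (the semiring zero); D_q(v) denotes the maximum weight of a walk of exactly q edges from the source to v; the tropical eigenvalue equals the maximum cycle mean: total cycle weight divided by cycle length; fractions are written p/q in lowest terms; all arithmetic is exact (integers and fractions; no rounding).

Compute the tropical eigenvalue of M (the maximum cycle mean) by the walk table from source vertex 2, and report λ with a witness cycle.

q=0: [-∞, 0, -∞]
q=1: [4, 1, -20]
q=2: [5, 2, 5]
q=3: [11, 3, 6]
Optimal cycle mean attained by: cycle 1->3->1, total 1 + 6, length 2.
Answer: λ = 7/2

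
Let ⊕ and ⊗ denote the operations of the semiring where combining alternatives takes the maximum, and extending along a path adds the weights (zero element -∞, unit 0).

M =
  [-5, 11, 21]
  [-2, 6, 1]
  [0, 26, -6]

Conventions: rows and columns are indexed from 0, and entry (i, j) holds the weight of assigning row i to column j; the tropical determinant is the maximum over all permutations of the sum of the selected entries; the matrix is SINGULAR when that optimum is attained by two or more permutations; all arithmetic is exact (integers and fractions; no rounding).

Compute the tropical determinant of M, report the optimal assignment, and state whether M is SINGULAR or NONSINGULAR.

σ = (0, 1, 2): (-5) + 6 + (-6) = -5
σ = (0, 2, 1): (-5) + 1 + 26 = 22
σ = (1, 0, 2): 11 + (-2) + (-6) = 3
σ = (1, 2, 0): 11 + 1 + 0 = 12
σ = (2, 0, 1): 21 + (-2) + 26 = 45
σ = (2, 1, 0): 21 + 6 + 0 = 27
Optimal value attained by: σ = (2, 0, 1).
Answer: det⊕(M) = 45; verdict: NONSINGULAR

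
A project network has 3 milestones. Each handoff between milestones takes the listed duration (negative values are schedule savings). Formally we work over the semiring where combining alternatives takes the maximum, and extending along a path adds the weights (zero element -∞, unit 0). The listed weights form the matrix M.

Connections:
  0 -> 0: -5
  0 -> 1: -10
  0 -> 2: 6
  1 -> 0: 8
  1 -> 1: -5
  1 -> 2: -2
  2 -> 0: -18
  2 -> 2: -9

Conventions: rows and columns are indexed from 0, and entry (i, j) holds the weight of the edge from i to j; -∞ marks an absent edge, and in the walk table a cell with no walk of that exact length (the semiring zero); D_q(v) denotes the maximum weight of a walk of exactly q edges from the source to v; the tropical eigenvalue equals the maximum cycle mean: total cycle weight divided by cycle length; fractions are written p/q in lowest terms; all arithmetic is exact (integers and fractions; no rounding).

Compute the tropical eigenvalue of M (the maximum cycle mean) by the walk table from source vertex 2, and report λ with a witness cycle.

q=0: [-∞, -∞, 0]
q=1: [-18, -∞, -9]
q=2: [-23, -28, -12]
q=3: [-20, -33, -17]
Optimal cycle mean attained by: cycle 0->1->0, total (-10) + 8, length 2.
Answer: λ = -1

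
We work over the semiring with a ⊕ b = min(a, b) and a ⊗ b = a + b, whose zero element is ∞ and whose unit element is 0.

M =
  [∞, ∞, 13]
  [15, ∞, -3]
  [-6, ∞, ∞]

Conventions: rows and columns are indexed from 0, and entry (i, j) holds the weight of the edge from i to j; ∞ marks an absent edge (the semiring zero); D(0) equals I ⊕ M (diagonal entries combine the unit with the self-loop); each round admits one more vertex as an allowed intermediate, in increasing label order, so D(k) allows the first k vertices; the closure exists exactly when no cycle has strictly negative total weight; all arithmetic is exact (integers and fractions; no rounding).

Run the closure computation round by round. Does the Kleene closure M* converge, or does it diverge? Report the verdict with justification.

D(0):
  [0, ∞, 13]
  [15, 0, -3]
  [-6, ∞, 0]
D(1):
  [0, ∞, 13]
  [15, 0, -3]
  [-6, ∞, 0]
D(2):
  [0, ∞, 13]
  [15, 0, -3]
  [-6, ∞, 0]
D(3):
  [0, ∞, 13]
  [-9, 0, -3]
  [-6, ∞, 0]
Key observation: every diagonal entry stays at the unit through all rounds, so no improving cycle exists.
Answer: CONVERGES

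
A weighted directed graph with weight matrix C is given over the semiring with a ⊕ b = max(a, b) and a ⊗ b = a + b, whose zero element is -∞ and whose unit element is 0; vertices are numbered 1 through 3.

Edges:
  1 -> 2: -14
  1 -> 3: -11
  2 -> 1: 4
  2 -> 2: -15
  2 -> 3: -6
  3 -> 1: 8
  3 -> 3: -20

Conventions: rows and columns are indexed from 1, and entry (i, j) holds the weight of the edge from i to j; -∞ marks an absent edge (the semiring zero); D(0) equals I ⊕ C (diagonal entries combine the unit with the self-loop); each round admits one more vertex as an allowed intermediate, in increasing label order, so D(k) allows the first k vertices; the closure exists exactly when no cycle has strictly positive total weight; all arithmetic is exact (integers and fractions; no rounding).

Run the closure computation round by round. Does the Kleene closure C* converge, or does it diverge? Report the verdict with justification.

D(0):
  [0, -14, -11]
  [4, 0, -6]
  [8, -∞, 0]
D(1):
  [0, -14, -11]
  [4, 0, -6]
  [8, -6, 0]
D(2):
  [0, -14, -11]
  [4, 0, -6]
  [8, -6, 0]
D(3):
  [0, -14, -11]
  [4, 0, -6]
  [8, -6, 0]
Key observation: every diagonal entry stays at the unit through all rounds, so no improving cycle exists.
Answer: CONVERGES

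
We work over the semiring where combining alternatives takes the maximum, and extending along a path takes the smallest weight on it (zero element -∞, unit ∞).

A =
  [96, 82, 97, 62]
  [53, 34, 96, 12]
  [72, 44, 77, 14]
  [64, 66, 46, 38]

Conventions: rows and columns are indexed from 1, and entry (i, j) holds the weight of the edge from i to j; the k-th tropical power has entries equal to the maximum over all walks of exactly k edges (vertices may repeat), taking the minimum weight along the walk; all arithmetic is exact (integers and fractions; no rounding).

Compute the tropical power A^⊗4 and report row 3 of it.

A^⊗2:
  [96, 82, 96, 62]
  [72, 53, 77, 53]
  [72, 72, 77, 62]
  [64, 64, 66, 62]
A^⊗3:
  [96, 82, 96, 62]
  [72, 72, 77, 62]
  [72, 72, 77, 62]
  [66, 64, 66, 62]
A^⊗4:
  [96, 82, 96, 62]
  [72, 72, 77, 62]
  [72, 72, 77, 62]
  [66, 66, 66, 62]
Answer: row 3 of A^⊗4 = [72, 72, 77, 62]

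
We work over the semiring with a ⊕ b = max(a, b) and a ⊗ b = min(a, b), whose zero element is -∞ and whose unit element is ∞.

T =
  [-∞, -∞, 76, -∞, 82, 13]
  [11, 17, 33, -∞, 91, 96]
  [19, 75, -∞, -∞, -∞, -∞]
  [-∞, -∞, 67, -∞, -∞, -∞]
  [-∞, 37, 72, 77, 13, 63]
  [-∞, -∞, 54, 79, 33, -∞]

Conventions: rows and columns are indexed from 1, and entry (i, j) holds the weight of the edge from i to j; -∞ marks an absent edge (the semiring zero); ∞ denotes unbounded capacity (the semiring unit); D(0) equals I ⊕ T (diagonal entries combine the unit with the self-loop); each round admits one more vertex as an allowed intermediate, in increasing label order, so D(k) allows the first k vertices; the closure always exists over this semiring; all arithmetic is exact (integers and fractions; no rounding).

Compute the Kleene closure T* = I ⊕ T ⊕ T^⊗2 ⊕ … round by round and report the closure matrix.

D(0):
  [∞, -∞, 76, -∞, 82, 13]
  [11, ∞, 33, -∞, 91, 96]
  [19, 75, ∞, -∞, -∞, -∞]
  [-∞, -∞, 67, ∞, -∞, -∞]
  [-∞, 37, 72, 77, ∞, 63]
  [-∞, -∞, 54, 79, 33, ∞]
D(1):
  [∞, -∞, 76, -∞, 82, 13]
  [11, ∞, 33, -∞, 91, 96]
  [19, 75, ∞, -∞, 19, 13]
  [-∞, -∞, 67, ∞, -∞, -∞]
  [-∞, 37, 72, 77, ∞, 63]
  [-∞, -∞, 54, 79, 33, ∞]
D(2):
  [∞, -∞, 76, -∞, 82, 13]
  [11, ∞, 33, -∞, 91, 96]
  [19, 75, ∞, -∞, 75, 75]
  [-∞, -∞, 67, ∞, -∞, -∞]
  [11, 37, 72, 77, ∞, 63]
  [-∞, -∞, 54, 79, 33, ∞]
D(3):
  [∞, 75, 76, -∞, 82, 75]
  [19, ∞, 33, -∞, 91, 96]
  [19, 75, ∞, -∞, 75, 75]
  [19, 67, 67, ∞, 67, 67]
  [19, 72, 72, 77, ∞, 72]
  [19, 54, 54, 79, 54, ∞]
D(4):
  [∞, 75, 76, -∞, 82, 75]
  [19, ∞, 33, -∞, 91, 96]
  [19, 75, ∞, -∞, 75, 75]
  [19, 67, 67, ∞, 67, 67]
  [19, 72, 72, 77, ∞, 72]
  [19, 67, 67, 79, 67, ∞]
D(5):
  [∞, 75, 76, 77, 82, 75]
  [19, ∞, 72, 77, 91, 96]
  [19, 75, ∞, 75, 75, 75]
  [19, 67, 67, ∞, 67, 67]
  [19, 72, 72, 77, ∞, 72]
  [19, 67, 67, 79, 67, ∞]
D(6):
  [∞, 75, 76, 77, 82, 75]
  [19, ∞, 72, 79, 91, 96]
  [19, 75, ∞, 75, 75, 75]
  [19, 67, 67, ∞, 67, 67]
  [19, 72, 72, 77, ∞, 72]
  [19, 67, 67, 79, 67, ∞]
Answer: T* = [[∞, 75, 76, 77, 82, 75], [19, ∞, 72, 79, 91, 96], [19, 75, ∞, 75, 75, 75], [19, 67, 67, ∞, 67, 67], [19, 72, 72, 77, ∞, 72], [19, 67, 67, 79, 67, ∞]]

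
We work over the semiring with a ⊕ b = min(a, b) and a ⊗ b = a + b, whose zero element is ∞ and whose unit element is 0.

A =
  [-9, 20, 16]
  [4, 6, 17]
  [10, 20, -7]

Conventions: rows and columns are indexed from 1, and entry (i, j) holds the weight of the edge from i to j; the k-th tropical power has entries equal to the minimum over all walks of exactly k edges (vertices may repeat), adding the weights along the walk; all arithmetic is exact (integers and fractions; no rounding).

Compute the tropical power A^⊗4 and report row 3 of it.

A^⊗2:
  [-18, 11, 7]
  [-5, 12, 10]
  [1, 13, -14]
A^⊗3:
  [-27, 2, -2]
  [-14, 15, 3]
  [-8, 6, -21]
A^⊗4:
  [-36, -7, -11]
  [-23, 6, -4]
  [-17, -1, -28]
Answer: row 3 of A^⊗4 = [-17, -1, -28]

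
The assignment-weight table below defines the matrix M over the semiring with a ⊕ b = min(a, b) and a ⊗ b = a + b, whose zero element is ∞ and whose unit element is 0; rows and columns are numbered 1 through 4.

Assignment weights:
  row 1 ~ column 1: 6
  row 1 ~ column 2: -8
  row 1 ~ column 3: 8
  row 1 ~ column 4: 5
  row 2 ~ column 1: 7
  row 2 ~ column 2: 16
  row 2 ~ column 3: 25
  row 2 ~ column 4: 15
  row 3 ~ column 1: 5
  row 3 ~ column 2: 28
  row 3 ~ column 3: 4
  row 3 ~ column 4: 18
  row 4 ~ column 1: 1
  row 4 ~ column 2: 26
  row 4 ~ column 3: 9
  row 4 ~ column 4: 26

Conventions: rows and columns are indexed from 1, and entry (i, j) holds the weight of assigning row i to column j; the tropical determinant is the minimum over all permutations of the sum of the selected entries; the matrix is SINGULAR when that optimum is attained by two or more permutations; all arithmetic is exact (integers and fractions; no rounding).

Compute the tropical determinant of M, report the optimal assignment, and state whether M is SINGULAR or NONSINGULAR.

σ = (1, 2, 3, 4): 6 + 16 + 4 + 26 = 52
σ = (1, 2, 4, 3): 6 + 16 + 18 + 9 = 49
σ = (1, 3, 2, 4): 6 + 25 + 28 + 26 = 85
σ = (1, 3, 4, 2): 6 + 25 + 18 + 26 = 75
σ = (1, 4, 2, 3): 6 + 15 + 28 + 9 = 58
σ = (1, 4, 3, 2): 6 + 15 + 4 + 26 = 51
σ = (2, 1, 3, 4): (-8) + 7 + 4 + 26 = 29
σ = (2, 1, 4, 3): (-8) + 7 + 18 + 9 = 26
σ = (2, 3, 1, 4): (-8) + 25 + 5 + 26 = 48
σ = (2, 3, 4, 1): (-8) + 25 + 18 + 1 = 36
σ = (2, 4, 1, 3): (-8) + 15 + 5 + 9 = 21
σ = (2, 4, 3, 1): (-8) + 15 + 4 + 1 = 12
σ = (3, 1, 2, 4): 8 + 7 + 28 + 26 = 69
σ = (3, 1, 4, 2): 8 + 7 + 18 + 26 = 59
σ = (3, 2, 1, 4): 8 + 16 + 5 + 26 = 55
σ = (3, 2, 4, 1): 8 + 16 + 18 + 1 = 43
σ = (3, 4, 1, 2): 8 + 15 + 5 + 26 = 54
σ = (3, 4, 2, 1): 8 + 15 + 28 + 1 = 52
σ = (4, 1, 2, 3): 5 + 7 + 28 + 9 = 49
σ = (4, 1, 3, 2): 5 + 7 + 4 + 26 = 42
σ = (4, 2, 1, 3): 5 + 16 + 5 + 9 = 35
σ = (4, 2, 3, 1): 5 + 16 + 4 + 1 = 26
σ = (4, 3, 1, 2): 5 + 25 + 5 + 26 = 61
σ = (4, 3, 2, 1): 5 + 25 + 28 + 1 = 59
Optimal value attained by: σ = (2, 4, 3, 1).
Answer: det⊕(M) = 12; verdict: NONSINGULAR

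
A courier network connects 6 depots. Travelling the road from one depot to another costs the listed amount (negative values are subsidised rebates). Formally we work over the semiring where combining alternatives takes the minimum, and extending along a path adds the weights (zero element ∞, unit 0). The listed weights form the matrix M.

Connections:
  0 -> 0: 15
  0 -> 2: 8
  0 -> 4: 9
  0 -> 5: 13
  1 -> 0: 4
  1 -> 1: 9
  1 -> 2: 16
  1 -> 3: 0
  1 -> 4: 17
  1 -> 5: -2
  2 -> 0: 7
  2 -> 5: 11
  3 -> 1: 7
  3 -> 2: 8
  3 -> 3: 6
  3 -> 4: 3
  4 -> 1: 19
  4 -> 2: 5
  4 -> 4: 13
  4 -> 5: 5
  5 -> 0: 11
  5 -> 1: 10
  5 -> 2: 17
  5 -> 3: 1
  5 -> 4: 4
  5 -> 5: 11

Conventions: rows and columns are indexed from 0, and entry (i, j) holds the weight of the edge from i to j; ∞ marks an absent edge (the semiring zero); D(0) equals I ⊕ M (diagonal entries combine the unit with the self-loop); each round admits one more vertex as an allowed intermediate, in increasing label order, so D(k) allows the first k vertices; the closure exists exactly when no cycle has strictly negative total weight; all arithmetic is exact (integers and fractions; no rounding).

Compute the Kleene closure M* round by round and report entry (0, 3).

D(0):
  [0, ∞, 8, ∞, 9, 13]
  [4, 0, 16, 0, 17, -2]
  [7, ∞, 0, ∞, ∞, 11]
  [∞, 7, 8, 0, 3, ∞]
  [∞, 19, 5, ∞, 0, 5]
  [11, 10, 17, 1, 4, 0]
D(1):
  [0, ∞, 8, ∞, 9, 13]
  [4, 0, 12, 0, 13, -2]
  [7, ∞, 0, ∞, 16, 11]
  [∞, 7, 8, 0, 3, ∞]
  [∞, 19, 5, ∞, 0, 5]
  [11, 10, 17, 1, 4, 0]
D(2):
  [0, ∞, 8, ∞, 9, 13]
  [4, 0, 12, 0, 13, -2]
  [7, ∞, 0, ∞, 16, 11]
  [11, 7, 8, 0, 3, 5]
  [23, 19, 5, 19, 0, 5]
  [11, 10, 17, 1, 4, 0]
D(3):
  [0, ∞, 8, ∞, 9, 13]
  [4, 0, 12, 0, 13, -2]
  [7, ∞, 0, ∞, 16, 11]
  [11, 7, 8, 0, 3, 5]
  [12, 19, 5, 19, 0, 5]
  [11, 10, 17, 1, 4, 0]
D(4):
  [0, ∞, 8, ∞, 9, 13]
  [4, 0, 8, 0, 3, -2]
  [7, ∞, 0, ∞, 16, 11]
  [11, 7, 8, 0, 3, 5]
  [12, 19, 5, 19, 0, 5]
  [11, 8, 9, 1, 4, 0]
D(5):
  [0, 28, 8, 28, 9, 13]
  [4, 0, 8, 0, 3, -2]
  [7, 35, 0, 35, 16, 11]
  [11, 7, 8, 0, 3, 5]
  [12, 19, 5, 19, 0, 5]
  [11, 8, 9, 1, 4, 0]
D(6):
  [0, 21, 8, 14, 9, 13]
  [4, 0, 7, -1, 2, -2]
  [7, 19, 0, 12, 15, 11]
  [11, 7, 8, 0, 3, 5]
  [12, 13, 5, 6, 0, 5]
  [11, 8, 9, 1, 4, 0]
Answer: M*[0][3] = 14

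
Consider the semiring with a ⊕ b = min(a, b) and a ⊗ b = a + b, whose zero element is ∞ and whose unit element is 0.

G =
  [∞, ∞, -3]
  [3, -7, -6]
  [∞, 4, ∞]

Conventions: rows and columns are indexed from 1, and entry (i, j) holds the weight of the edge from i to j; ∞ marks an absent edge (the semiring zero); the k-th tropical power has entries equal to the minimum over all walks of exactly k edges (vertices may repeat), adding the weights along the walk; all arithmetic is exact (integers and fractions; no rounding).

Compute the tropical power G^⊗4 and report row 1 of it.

G^⊗2:
  [∞, 1, ∞]
  [-4, -14, -13]
  [7, -3, -2]
G^⊗3:
  [4, -6, -5]
  [-11, -21, -20]
  [0, -10, -9]
G^⊗4:
  [-3, -13, -12]
  [-18, -28, -27]
  [-7, -17, -16]
Answer: row 1 of G^⊗4 = [-3, -13, -12]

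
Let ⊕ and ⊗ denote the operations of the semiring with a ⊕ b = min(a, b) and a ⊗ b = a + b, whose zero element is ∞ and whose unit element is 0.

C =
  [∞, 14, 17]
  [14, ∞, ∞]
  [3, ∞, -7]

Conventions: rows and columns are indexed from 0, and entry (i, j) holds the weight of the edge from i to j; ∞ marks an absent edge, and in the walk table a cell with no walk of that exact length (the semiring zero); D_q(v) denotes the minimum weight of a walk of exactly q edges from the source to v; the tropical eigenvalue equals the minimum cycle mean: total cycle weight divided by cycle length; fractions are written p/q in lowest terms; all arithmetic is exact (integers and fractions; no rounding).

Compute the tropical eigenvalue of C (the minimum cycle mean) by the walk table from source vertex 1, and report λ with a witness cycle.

q=0: [∞, 0, ∞]
q=1: [14, ∞, ∞]
q=2: [∞, 28, 31]
q=3: [34, ∞, 24]
Optimal cycle mean attained by: cycle 2->2, total (-7), length 1.
Answer: λ = -7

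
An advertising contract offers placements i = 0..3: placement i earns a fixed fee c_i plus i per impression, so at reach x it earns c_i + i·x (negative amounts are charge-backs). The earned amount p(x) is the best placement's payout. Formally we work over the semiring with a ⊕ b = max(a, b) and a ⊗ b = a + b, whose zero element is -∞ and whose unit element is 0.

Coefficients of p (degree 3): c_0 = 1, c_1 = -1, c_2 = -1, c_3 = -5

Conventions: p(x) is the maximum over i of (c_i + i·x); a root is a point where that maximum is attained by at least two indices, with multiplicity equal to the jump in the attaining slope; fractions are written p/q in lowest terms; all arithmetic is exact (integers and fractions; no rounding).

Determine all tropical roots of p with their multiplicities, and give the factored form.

hull edge (i=0, c=1) to (i=2, c=-1): slope -1, span 2
hull edge (i=2, c=-1) to (i=3, c=-5): slope -4, span 1
Factored form: p(x) = -5 ⊗ (x ⊕ 1) ⊗ (x ⊕ 1) ⊗ (x ⊕ 4)
Answer: roots = 1 (mult 2), 4 (mult 1)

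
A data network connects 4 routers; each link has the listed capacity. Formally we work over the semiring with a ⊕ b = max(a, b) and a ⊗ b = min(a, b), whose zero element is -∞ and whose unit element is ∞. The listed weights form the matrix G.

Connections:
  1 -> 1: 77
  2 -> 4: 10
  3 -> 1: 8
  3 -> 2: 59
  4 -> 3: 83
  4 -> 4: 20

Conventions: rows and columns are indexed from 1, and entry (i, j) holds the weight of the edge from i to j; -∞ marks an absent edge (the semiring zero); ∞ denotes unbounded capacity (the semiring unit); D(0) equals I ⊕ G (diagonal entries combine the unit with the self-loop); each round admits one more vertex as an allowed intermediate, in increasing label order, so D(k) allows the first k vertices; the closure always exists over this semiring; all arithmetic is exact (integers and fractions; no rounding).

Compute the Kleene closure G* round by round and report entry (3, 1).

D(0):
  [∞, -∞, -∞, -∞]
  [-∞, ∞, -∞, 10]
  [8, 59, ∞, -∞]
  [-∞, -∞, 83, ∞]
D(1):
  [∞, -∞, -∞, -∞]
  [-∞, ∞, -∞, 10]
  [8, 59, ∞, -∞]
  [-∞, -∞, 83, ∞]
D(2):
  [∞, -∞, -∞, -∞]
  [-∞, ∞, -∞, 10]
  [8, 59, ∞, 10]
  [-∞, -∞, 83, ∞]
D(3):
  [∞, -∞, -∞, -∞]
  [-∞, ∞, -∞, 10]
  [8, 59, ∞, 10]
  [8, 59, 83, ∞]
D(4):
  [∞, -∞, -∞, -∞]
  [8, ∞, 10, 10]
  [8, 59, ∞, 10]
  [8, 59, 83, ∞]
Answer: G*[3][1] = 8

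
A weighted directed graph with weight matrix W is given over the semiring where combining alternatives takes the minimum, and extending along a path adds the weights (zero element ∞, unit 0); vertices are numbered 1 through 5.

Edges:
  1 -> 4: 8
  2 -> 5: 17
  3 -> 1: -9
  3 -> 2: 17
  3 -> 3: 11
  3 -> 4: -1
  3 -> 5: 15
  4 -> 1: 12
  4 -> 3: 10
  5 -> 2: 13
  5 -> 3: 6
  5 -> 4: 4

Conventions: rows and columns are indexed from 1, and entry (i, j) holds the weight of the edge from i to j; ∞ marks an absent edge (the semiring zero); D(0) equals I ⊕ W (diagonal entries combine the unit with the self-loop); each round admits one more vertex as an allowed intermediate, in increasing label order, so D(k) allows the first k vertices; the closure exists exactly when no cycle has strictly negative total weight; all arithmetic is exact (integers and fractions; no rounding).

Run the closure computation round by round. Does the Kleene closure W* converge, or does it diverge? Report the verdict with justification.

D(0):
  [0, ∞, ∞, 8, ∞]
  [∞, 0, ∞, ∞, 17]
  [-9, 17, 0, -1, 15]
  [12, ∞, 10, 0, ∞]
  [∞, 13, 6, 4, 0]
D(1):
  [0, ∞, ∞, 8, ∞]
  [∞, 0, ∞, ∞, 17]
  [-9, 17, 0, -1, 15]
  [12, ∞, 10, 0, ∞]
  [∞, 13, 6, 4, 0]
D(2):
  [0, ∞, ∞, 8, ∞]
  [∞, 0, ∞, ∞, 17]
  [-9, 17, 0, -1, 15]
  [12, ∞, 10, 0, ∞]
  [∞, 13, 6, 4, 0]
D(3):
  [0, ∞, ∞, 8, ∞]
  [∞, 0, ∞, ∞, 17]
  [-9, 17, 0, -1, 15]
  [1, 27, 10, 0, 25]
  [-3, 13, 6, 4, 0]
D(4):
  [0, 35, 18, 8, 33]
  [∞, 0, ∞, ∞, 17]
  [-9, 17, 0, -1, 15]
  [1, 27, 10, 0, 25]
  [-3, 13, 6, 4, 0]
D(5):
  [0, 35, 18, 8, 33]
  [14, 0, 23, 21, 17]
  [-9, 17, 0, -1, 15]
  [1, 27, 10, 0, 25]
  [-3, 13, 6, 4, 0]
Key observation: every diagonal entry stays at the unit through all rounds, so no improving cycle exists.
Answer: CONVERGES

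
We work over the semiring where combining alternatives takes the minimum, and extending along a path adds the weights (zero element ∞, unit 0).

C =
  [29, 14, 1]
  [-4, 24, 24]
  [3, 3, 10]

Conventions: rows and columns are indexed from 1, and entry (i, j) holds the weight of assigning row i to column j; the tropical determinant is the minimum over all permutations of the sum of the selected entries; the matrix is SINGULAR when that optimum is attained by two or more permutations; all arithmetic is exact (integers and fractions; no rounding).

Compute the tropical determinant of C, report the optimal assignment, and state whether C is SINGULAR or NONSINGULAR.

σ = (1, 2, 3): 29 + 24 + 10 = 63
σ = (1, 3, 2): 29 + 24 + 3 = 56
σ = (2, 1, 3): 14 + (-4) + 10 = 20
σ = (2, 3, 1): 14 + 24 + 3 = 41
σ = (3, 1, 2): 1 + (-4) + 3 = 0
σ = (3, 2, 1): 1 + 24 + 3 = 28
Optimal value attained by: σ = (3, 1, 2).
Answer: det⊕(C) = 0; verdict: NONSINGULAR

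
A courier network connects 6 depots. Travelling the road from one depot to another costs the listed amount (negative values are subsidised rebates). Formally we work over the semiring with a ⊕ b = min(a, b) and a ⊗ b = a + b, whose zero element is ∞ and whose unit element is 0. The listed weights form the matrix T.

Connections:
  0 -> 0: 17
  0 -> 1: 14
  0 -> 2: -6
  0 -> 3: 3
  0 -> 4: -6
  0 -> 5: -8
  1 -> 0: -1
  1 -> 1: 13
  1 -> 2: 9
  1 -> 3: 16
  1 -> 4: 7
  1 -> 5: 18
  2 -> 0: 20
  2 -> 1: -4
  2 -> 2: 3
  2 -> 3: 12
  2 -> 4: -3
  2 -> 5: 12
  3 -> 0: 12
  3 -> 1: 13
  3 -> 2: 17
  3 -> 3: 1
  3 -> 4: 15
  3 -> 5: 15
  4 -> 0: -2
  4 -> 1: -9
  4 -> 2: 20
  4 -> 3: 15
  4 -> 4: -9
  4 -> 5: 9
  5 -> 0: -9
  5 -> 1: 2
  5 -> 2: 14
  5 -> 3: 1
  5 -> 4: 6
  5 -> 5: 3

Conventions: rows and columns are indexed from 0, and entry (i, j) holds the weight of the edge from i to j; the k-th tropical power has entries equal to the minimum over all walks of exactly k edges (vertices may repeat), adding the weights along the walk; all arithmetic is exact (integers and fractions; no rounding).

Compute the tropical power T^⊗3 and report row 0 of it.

T^⊗2:
  [-17, -15, -3, -7, -15, -5]
  [5, -2, -7, 2, -7, -9]
  [-5, -12, 5, 12, -12, 6]
  [6, 6, 6, 2, 6, 4]
  [-11, -18, -8, 1, -18, -10]
  [-6, -3, -15, -6, -15, -17]
T^⊗3:
  [-17, -24, -23, -14, -24, -25]
  [-18, -16, -4, -8, -16, -6]
  [-14, -21, -11, -2, -21, -13]
  [-5, -3, 0, 3, -3, -2]
  [-20, -27, -17, -9, -27, -19]
  [-26, -24, -12, -16, -24, -14]
Answer: row 0 of T^⊗3 = [-17, -24, -23, -14, -24, -25]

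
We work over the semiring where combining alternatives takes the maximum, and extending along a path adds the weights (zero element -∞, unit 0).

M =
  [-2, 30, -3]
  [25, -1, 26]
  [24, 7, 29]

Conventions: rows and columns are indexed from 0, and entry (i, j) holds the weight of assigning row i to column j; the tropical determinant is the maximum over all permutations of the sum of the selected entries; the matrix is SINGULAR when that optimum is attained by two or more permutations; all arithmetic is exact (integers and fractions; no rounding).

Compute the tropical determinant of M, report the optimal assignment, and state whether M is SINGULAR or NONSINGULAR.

σ = (0, 1, 2): (-2) + (-1) + 29 = 26
σ = (0, 2, 1): (-2) + 26 + 7 = 31
σ = (1, 0, 2): 30 + 25 + 29 = 84
σ = (1, 2, 0): 30 + 26 + 24 = 80
σ = (2, 0, 1): (-3) + 25 + 7 = 29
σ = (2, 1, 0): (-3) + (-1) + 24 = 20
Optimal value attained by: σ = (1, 0, 2).
Answer: det⊕(M) = 84; verdict: NONSINGULAR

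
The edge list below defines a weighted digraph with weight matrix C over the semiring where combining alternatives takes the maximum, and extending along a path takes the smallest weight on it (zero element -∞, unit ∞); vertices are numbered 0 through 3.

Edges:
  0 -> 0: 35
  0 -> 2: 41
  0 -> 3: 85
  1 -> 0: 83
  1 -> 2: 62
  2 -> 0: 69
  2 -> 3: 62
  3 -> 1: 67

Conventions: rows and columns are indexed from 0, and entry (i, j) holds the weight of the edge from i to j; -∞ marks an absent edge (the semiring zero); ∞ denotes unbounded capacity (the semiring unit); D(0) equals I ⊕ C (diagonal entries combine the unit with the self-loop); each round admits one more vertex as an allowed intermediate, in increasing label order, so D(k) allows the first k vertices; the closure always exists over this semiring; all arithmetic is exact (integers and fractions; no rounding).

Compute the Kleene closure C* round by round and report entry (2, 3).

D(0):
  [∞, -∞, 41, 85]
  [83, ∞, 62, -∞]
  [69, -∞, ∞, 62]
  [-∞, 67, -∞, ∞]
D(1):
  [∞, -∞, 41, 85]
  [83, ∞, 62, 83]
  [69, -∞, ∞, 69]
  [-∞, 67, -∞, ∞]
D(2):
  [∞, -∞, 41, 85]
  [83, ∞, 62, 83]
  [69, -∞, ∞, 69]
  [67, 67, 62, ∞]
D(3):
  [∞, -∞, 41, 85]
  [83, ∞, 62, 83]
  [69, -∞, ∞, 69]
  [67, 67, 62, ∞]
D(4):
  [∞, 67, 62, 85]
  [83, ∞, 62, 83]
  [69, 67, ∞, 69]
  [67, 67, 62, ∞]
Answer: C*[2][3] = 69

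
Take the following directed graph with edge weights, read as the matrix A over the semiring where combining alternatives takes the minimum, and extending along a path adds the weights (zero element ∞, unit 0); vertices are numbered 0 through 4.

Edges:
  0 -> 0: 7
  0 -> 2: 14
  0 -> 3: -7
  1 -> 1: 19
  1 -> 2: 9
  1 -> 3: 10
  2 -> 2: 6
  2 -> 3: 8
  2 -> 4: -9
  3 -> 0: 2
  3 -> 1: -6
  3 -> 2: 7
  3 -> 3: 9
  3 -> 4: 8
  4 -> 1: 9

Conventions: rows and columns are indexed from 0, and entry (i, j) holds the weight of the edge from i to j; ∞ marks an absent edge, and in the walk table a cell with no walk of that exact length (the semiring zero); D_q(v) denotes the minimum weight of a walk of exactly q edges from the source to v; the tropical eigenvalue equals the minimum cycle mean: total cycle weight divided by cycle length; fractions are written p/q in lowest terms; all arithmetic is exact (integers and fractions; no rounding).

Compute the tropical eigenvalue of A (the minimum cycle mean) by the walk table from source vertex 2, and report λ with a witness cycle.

q=0: [∞, ∞, 0, ∞, ∞]
q=1: [∞, ∞, 6, 8, -9]
q=2: [10, 0, 12, 14, -3]
q=3: [16, 6, 9, 3, 3]
q=4: [5, -3, 10, 9, 0]
q=5: [11, 3, 6, -2, 1]
Optimal cycle mean attained by: cycle 0->3->0, total (-7) + 2, length 2.
Answer: λ = -5/2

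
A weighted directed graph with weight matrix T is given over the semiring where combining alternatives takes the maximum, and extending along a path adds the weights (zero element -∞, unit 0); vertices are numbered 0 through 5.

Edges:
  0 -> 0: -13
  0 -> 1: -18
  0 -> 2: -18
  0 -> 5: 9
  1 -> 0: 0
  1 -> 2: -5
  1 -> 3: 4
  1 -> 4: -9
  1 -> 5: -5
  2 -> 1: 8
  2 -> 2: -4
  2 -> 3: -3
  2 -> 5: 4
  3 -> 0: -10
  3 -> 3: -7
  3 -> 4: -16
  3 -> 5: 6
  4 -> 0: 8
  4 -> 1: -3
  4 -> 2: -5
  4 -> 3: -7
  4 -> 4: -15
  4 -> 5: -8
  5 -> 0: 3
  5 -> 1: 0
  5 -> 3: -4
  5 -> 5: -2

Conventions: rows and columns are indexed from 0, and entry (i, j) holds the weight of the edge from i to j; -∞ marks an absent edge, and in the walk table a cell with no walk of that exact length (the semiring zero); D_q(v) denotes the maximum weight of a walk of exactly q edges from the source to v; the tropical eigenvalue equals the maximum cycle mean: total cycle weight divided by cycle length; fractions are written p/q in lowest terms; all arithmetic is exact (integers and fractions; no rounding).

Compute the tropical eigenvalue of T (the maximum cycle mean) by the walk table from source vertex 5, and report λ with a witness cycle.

q=0: [-∞, -∞, -∞, -∞, -∞, 0]
q=1: [3, 0, -∞, -4, -∞, -2]
q=2: [1, -2, -5, 4, -9, 12]
q=3: [15, 12, -7, 8, -11, 10]
q=4: [13, 10, 7, 16, 3, 24]
q=5: [27, 24, 5, 20, 1, 22]
q=6: [25, 22, 19, 28, 15, 36]
Optimal cycle mean attained by: cycle 0->5->0, total 9 + 3, length 2.
Answer: λ = 6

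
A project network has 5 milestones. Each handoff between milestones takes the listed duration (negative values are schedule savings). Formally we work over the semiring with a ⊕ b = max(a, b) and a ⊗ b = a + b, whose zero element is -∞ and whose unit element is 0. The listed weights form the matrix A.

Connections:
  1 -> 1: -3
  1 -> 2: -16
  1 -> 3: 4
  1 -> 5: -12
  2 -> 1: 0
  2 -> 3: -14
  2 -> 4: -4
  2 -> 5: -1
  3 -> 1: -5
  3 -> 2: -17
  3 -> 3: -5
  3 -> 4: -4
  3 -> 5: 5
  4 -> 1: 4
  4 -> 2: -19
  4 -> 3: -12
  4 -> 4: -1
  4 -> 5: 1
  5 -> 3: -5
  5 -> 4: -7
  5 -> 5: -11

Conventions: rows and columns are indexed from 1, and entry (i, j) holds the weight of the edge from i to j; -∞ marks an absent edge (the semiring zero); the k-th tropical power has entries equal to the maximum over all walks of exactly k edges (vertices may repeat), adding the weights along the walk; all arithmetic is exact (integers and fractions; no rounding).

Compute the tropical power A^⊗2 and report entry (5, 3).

A^⊗2:
  [-1, -13, 1, 0, 9]
  [0, -16, 4, -5, -3]
  [0, -21, 0, -2, 0]
  [3, -12, 8, -2, 0]
  [-3, -22, -10, -8, 0]
Key observation: the optimum is the walk 5->3->3, with weight (-5) + (-5) = -10.
Optimal value attained by: walk 5->3->3.
Answer: (A^⊗2)[5][3] = -10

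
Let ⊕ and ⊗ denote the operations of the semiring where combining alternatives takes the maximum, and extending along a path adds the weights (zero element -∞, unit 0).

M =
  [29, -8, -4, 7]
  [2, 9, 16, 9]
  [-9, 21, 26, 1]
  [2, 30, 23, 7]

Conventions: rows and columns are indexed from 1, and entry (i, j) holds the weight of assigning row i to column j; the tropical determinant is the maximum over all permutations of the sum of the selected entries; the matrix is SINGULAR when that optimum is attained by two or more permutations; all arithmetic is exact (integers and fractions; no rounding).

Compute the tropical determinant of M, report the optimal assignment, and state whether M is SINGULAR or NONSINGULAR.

σ = (1, 2, 3, 4): 29 + 9 + 26 + 7 = 71
σ = (1, 2, 4, 3): 29 + 9 + 1 + 23 = 62
σ = (1, 3, 2, 4): 29 + 16 + 21 + 7 = 73
σ = (1, 3, 4, 2): 29 + 16 + 1 + 30 = 76
σ = (1, 4, 2, 3): 29 + 9 + 21 + 23 = 82
σ = (1, 4, 3, 2): 29 + 9 + 26 + 30 = 94
σ = (2, 1, 3, 4): (-8) + 2 + 26 + 7 = 27
σ = (2, 1, 4, 3): (-8) + 2 + 1 + 23 = 18
σ = (2, 3, 1, 4): (-8) + 16 + (-9) + 7 = 6
σ = (2, 3, 4, 1): (-8) + 16 + 1 + 2 = 11
σ = (2, 4, 1, 3): (-8) + 9 + (-9) + 23 = 15
σ = (2, 4, 3, 1): (-8) + 9 + 26 + 2 = 29
σ = (3, 1, 2, 4): (-4) + 2 + 21 + 7 = 26
σ = (3, 1, 4, 2): (-4) + 2 + 1 + 30 = 29
σ = (3, 2, 1, 4): (-4) + 9 + (-9) + 7 = 3
σ = (3, 2, 4, 1): (-4) + 9 + 1 + 2 = 8
σ = (3, 4, 1, 2): (-4) + 9 + (-9) + 30 = 26
σ = (3, 4, 2, 1): (-4) + 9 + 21 + 2 = 28
σ = (4, 1, 2, 3): 7 + 2 + 21 + 23 = 53
σ = (4, 1, 3, 2): 7 + 2 + 26 + 30 = 65
σ = (4, 2, 1, 3): 7 + 9 + (-9) + 23 = 30
σ = (4, 2, 3, 1): 7 + 9 + 26 + 2 = 44
σ = (4, 3, 1, 2): 7 + 16 + (-9) + 30 = 44
σ = (4, 3, 2, 1): 7 + 16 + 21 + 2 = 46
Optimal value attained by: σ = (1, 4, 3, 2).
Answer: det⊕(M) = 94; verdict: NONSINGULAR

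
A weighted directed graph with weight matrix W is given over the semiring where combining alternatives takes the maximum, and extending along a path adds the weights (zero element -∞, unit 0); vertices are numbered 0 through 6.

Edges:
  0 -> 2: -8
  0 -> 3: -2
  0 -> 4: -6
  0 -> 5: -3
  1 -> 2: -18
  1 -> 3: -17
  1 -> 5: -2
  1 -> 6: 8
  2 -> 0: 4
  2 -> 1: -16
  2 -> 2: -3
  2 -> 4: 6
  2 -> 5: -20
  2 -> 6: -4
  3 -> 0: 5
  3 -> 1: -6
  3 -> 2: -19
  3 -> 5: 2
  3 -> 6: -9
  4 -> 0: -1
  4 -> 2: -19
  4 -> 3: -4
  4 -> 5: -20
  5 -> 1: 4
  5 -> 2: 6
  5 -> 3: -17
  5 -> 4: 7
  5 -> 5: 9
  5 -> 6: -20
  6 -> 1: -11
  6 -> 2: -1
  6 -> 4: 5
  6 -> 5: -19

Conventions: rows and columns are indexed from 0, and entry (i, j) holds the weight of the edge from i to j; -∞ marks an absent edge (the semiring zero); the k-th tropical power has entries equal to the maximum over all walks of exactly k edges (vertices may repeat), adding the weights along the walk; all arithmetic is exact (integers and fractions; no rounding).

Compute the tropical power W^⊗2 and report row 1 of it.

W^⊗2:
  [3, 1, 3, -10, 4, 6, -11]
  [-12, 2, 7, -19, 13, 7, -22]
  [5, -15, -4, 2, 3, 1, -7]
  [-15, 6, 8, 3, 9, 11, 2]
  [1, -10, -9, -3, -7, -2, -13]
  [10, 13, 15, 3, 16, 18, 12]
  [4, -15, -4, 1, 5, -10, -3]
Answer: row 1 of W^⊗2 = [-12, 2, 7, -19, 13, 7, -22]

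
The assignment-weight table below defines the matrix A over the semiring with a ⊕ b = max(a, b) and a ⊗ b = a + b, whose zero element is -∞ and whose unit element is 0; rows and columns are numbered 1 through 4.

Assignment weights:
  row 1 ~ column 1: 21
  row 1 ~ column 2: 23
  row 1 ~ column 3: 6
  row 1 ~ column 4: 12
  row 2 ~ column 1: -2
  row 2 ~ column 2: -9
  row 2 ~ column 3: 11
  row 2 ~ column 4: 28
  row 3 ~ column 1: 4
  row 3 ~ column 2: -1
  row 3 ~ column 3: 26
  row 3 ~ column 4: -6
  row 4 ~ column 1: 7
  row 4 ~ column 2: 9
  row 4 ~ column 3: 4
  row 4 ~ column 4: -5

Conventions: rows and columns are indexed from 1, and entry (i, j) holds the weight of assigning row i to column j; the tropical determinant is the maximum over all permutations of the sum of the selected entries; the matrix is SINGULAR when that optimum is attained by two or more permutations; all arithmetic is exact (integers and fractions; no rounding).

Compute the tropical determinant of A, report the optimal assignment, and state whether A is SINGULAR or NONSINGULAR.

σ = (1, 2, 3, 4): 21 + (-9) + 26 + (-5) = 33
σ = (1, 2, 4, 3): 21 + (-9) + (-6) + 4 = 10
σ = (1, 3, 2, 4): 21 + 11 + (-1) + (-5) = 26
σ = (1, 3, 4, 2): 21 + 11 + (-6) + 9 = 35
σ = (1, 4, 2, 3): 21 + 28 + (-1) + 4 = 52
σ = (1, 4, 3, 2): 21 + 28 + 26 + 9 = 84
σ = (2, 1, 3, 4): 23 + (-2) + 26 + (-5) = 42
σ = (2, 1, 4, 3): 23 + (-2) + (-6) + 4 = 19
σ = (2, 3, 1, 4): 23 + 11 + 4 + (-5) = 33
σ = (2, 3, 4, 1): 23 + 11 + (-6) + 7 = 35
σ = (2, 4, 1, 3): 23 + 28 + 4 + 4 = 59
σ = (2, 4, 3, 1): 23 + 28 + 26 + 7 = 84
σ = (3, 1, 2, 4): 6 + (-2) + (-1) + (-5) = -2
σ = (3, 1, 4, 2): 6 + (-2) + (-6) + 9 = 7
σ = (3, 2, 1, 4): 6 + (-9) + 4 + (-5) = -4
σ = (3, 2, 4, 1): 6 + (-9) + (-6) + 7 = -2
σ = (3, 4, 1, 2): 6 + 28 + 4 + 9 = 47
σ = (3, 4, 2, 1): 6 + 28 + (-1) + 7 = 40
σ = (4, 1, 2, 3): 12 + (-2) + (-1) + 4 = 13
σ = (4, 1, 3, 2): 12 + (-2) + 26 + 9 = 45
σ = (4, 2, 1, 3): 12 + (-9) + 4 + 4 = 11
σ = (4, 2, 3, 1): 12 + (-9) + 26 + 7 = 36
σ = (4, 3, 1, 2): 12 + 11 + 4 + 9 = 36
σ = (4, 3, 2, 1): 12 + 11 + (-1) + 7 = 29
Optimal value attained by: σ = (1, 4, 3, 2).
Answer: det⊕(A) = 84; verdict: SINGULAR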